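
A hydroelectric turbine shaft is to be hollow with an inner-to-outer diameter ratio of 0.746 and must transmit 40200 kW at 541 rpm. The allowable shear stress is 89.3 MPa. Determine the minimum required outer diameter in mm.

388 mm

ω = 2π·541/60 = 56.65 rad/s, so T = P/ω = 40200×10³ / 56.65 = 709600 N·m.
For a hollow shaft with d_i/d_o = 0.746: τ_max = 16T/(π d_o³ (1−k⁴)), so d_o = [16T/(π τ_allow (1−k⁴))]^(1/3) = [16·709600/(π·8.93×10^7·0.6903)]^(1/3) = 0.3885 m.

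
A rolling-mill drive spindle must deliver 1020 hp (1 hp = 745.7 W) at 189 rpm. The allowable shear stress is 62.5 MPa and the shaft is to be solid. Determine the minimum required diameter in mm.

ω = 2π·189/60 = 19.79 rad/s, so T = P/ω = 1020×745.7 / 19.79 = 38430 N·m.
For a solid shaft τ_max = 16T/(πd³), so d = (16T/(π τ_allow))^(1/3) = (16·38430/(π·6.25×10^7))^(1/3) = 0.1463 m.

146 mm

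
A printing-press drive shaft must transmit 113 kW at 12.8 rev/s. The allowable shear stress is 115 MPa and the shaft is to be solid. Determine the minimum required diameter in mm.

39.6 mm

ω = 2π·12.8 = 80.42 rad/s, so T = P/ω = 113×10³ / 80.42 = 1405 N·m.
For a solid shaft τ_max = 16T/(πd³), so d = (16T/(π τ_allow))^(1/3) = (16·1405/(π·1.15×10^8))^(1/3) = 0.03963 m.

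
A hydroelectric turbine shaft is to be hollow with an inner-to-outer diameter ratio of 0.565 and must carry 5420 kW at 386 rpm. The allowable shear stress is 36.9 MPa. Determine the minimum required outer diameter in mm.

274 mm

ω = 2π·386/60 = 40.42 rad/s, so T = P/ω = 5420×10³ / 40.42 = 134100 N·m.
For a hollow shaft with d_i/d_o = 0.565: τ_max = 16T/(π d_o³ (1−k⁴)), so d_o = [16T/(π τ_allow (1−k⁴))]^(1/3) = [16·134100/(π·3.69×10^7·0.8981)]^(1/3) = 0.2742 m.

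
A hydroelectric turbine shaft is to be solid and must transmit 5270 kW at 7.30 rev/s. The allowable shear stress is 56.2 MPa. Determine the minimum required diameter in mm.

ω = 2π·7.30 = 45.87 rad/s, so T = P/ω = 5270×10³ / 45.87 = 114900 N·m.
For a solid shaft τ_max = 16T/(πd³), so d = (16T/(π τ_allow))^(1/3) = (16·114900/(π·5.62×10^7))^(1/3) = 0.2184 m.

218 mm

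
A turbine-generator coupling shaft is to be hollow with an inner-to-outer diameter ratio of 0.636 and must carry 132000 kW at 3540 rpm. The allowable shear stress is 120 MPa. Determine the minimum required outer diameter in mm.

262 mm

ω = 2π·3540/60 = 370.7 rad/s, so T = P/ω = 132000×10³ / 370.7 = 356100 N·m.
For a hollow shaft with d_i/d_o = 0.636: τ_max = 16T/(π d_o³ (1−k⁴)), so d_o = [16T/(π τ_allow (1−k⁴))]^(1/3) = [16·356100/(π·1.20×10^8·0.8364)]^(1/3) = 0.2624 m.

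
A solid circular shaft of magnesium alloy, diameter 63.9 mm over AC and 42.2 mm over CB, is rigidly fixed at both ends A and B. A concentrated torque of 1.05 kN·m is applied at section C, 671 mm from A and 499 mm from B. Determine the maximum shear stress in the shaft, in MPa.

16.3 MPa

Compatibility: T_A·a/J_AC = T_B·b/J_CB with T_A + T_B = T₀.
J_AC = 1.64×10^-6 m⁴, J_CB = 3.11×10^-7 m⁴, so T_A = T₀·(J_AC/a)/((J_AC/a)+(J_CB/b)) = 836.1 N·m, T_B = 213.9 N·m.
τ in each portion: τ_AC = 1.63×10^7 Pa, τ_CB = 1.45×10^7 Pa; maximum is in AC.
τ_max = T_AC·r/J = 836.1·0.0319/1.64×10^-6 = 1.632×10^7 Pa.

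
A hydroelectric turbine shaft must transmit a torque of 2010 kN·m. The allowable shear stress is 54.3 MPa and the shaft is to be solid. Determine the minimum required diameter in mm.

573 mm

For a solid shaft τ_max = 16T/(πd³), so d = (16T/(π τ_allow))^(1/3) = (16·2.010e6/(π·5.43×10^7))^(1/3) = 0.5734 m.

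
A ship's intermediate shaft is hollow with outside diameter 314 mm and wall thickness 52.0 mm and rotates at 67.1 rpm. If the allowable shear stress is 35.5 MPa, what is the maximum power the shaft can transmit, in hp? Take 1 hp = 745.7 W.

1630 hp

J = π(d_o⁴ − d_i⁴)/32 = π(0.314⁴ − 0.210⁴)/32 = 7.634×10^-4 m⁴.
T_max = τ_allow·J/r = 3.55×10^7 × 7.634×10^-4 / 0.157 = 172600 N·m.
ω = 2π·67.1/60 = 7.027 rad/s, so P_max = T_max·ω = 1.213×10^6 W.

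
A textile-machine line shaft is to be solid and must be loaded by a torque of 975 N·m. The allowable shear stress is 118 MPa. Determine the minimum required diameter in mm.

34.8 mm

For a solid shaft τ_max = 16T/(πd³), so d = (16T/(π τ_allow))^(1/3) = (16·975.0/(π·1.18×10^8))^(1/3) = 0.03478 m.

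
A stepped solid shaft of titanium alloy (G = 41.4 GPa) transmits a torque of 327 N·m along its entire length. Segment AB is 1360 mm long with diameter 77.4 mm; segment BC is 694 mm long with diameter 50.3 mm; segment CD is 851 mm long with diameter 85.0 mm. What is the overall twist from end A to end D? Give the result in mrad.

J_AB = π(0.0774)⁴/32 = 3.52×10^-6 m⁴; J_BC = π(0.0503)⁴/32 = 6.28×10^-7 m⁴; J_CD = π(0.0850)⁴/32 = 5.12×10^-6 m⁴.
θ = (T/G)·Σ L_i/J_i = (327.0/41.4×10⁹)·(1.36/3.52×10^-6 + 0.694/6.28×10^-7 + 0.851/5.12×10^-6) = 0.01308 rad.

13.1 mrad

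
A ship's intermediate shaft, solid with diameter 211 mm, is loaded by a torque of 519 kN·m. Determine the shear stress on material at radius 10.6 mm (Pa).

2.83e7 Pa

J = πd⁴/32 = π(0.211)⁴/32 = 1.946×10^-4 m⁴.
Shear stress varies linearly with radius: τ = T·r/J = 519000 × 0.0106 / 1.946×10^-4 = 2.827×10^7 Pa.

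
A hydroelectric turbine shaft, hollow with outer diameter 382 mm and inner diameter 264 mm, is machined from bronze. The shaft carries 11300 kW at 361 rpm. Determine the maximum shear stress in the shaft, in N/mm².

35.4 N/mm²

ω = 2π·361/60 = 37.80 rad/s, so T = P/ω = 11300×10³ / 37.80 = 298900 N·m.
J = π(d_o⁴ − d_i⁴)/32 = π(0.382⁴ − 0.264⁴)/32 = 1.614×10^-3 m⁴.
τ_max = T·r/J = 298900 × 0.191 / 1.614×10^-3 = 3.538×10^7 Pa.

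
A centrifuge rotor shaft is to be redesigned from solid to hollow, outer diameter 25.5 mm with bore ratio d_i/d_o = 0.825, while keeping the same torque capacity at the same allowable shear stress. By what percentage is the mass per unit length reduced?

51.6 %

Equal τ_max and T ⇒ the solid shaft needs d_s³ = d_o³(1−k⁴), so d_s = 25.5·(1−0.825⁴)^(1/3) = 20.72 mm.
Area ratio A_h/A_s = d_o²(1−k²)/d_s² = (1−k²)/(1−k⁴)^(2/3) = 0.4836.
Mass saving = 1 − 0.4836 = 51.6 %.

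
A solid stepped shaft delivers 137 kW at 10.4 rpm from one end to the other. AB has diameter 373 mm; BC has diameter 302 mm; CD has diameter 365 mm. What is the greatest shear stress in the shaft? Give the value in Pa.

ω = 2π·10.4/60 = 1.089 rad/s, so T = P/ω = 137×10³ / 1.089 = 125800 N·m.
Under the same torque, τ_max = 16T/(πd³) is largest where d is smallest — segment BC (d = 302 mm).
τ_max = 16·125800/(π·(0.302)³) = 2.326×10^7 Pa.

2.33e7 Pa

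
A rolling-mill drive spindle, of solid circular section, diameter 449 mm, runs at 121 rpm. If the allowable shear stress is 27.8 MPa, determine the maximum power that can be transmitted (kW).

J = πd⁴/32 = π(0.449)⁴/32 = 3.990×10^-3 m⁴.
T_max = τ_allow·J/r = 2.78×10^7 × 3.990×10^-3 / 0.225 = 494100 N·m.
ω = 2π·121/60 = 12.67 rad/s, so P_max = T_max·ω = 6.261×10^6 W.

6260 kW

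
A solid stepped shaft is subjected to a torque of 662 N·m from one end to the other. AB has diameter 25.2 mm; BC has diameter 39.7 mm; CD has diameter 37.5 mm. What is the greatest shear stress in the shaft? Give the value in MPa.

211 MPa

Under the same torque, τ_max = 16T/(πd³) is largest where d is smallest — segment AB (d = 25.2 mm).
τ_max = 16·662.0/(π·(0.0252)³) = 2.107×10^8 Pa.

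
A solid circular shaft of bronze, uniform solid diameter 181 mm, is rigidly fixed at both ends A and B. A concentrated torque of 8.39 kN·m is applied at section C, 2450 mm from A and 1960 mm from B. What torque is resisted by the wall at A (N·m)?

3730 N·m

With uniform GJ and both ends fixed, compatibility θ_AC = θ_CB gives T_A·a = T_B·b, together with T_A + T_B = T₀.
T_A = T₀·b/(a+b) = 8390·1960/4410 = 3729 N·m; T_B = 4661 N·m.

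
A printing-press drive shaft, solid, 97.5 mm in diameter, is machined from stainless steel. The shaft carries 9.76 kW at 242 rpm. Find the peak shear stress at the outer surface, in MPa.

2.12 MPa

ω = 2π·242/60 = 25.34 rad/s, so T = P/ω = 9.76×10³ / 25.34 = 385.1 N·m.
J = πd⁴/32 = π(0.0975)⁴/32 = 8.872×10^-6 m⁴.
τ_max = T·r/J = 385.1 × 0.0488 / 8.872×10^-6 = 2.116×10^6 Pa.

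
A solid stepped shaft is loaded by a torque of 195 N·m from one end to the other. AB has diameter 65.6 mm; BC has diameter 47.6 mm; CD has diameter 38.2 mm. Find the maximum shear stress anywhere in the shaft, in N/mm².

17.8 N/mm²

Under the same torque, τ_max = 16T/(πd³) is largest where d is smallest — segment CD (d = 38.2 mm).
τ_max = 16·195.0/(π·(0.0382)³) = 1.782×10^7 Pa.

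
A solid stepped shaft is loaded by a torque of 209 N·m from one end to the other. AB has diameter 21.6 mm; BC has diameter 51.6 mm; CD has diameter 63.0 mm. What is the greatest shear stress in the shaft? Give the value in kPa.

Under the same torque, τ_max = 16T/(πd³) is largest where d is smallest — segment AB (d = 21.6 mm).
τ_max = 16·209.0/(π·(0.0216)³) = 1.056×10^8 Pa.

106000 kPa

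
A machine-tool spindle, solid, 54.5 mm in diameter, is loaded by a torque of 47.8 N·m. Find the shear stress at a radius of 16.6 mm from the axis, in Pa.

916000 Pa

J = πd⁴/32 = π(0.0545)⁴/32 = 8.661×10^-7 m⁴.
Shear stress varies linearly with radius: τ = T·r/J = 47.80 × 0.0166 / 8.661×10^-7 = 9.161×10^5 Pa.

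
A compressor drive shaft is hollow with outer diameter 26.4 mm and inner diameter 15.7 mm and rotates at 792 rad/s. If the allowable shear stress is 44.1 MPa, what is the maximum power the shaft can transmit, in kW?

J = π(d_o⁴ − d_i⁴)/32 = π(0.0264⁴ − 0.0157⁴)/32 = 4.172×10^-8 m⁴.
T_max = τ_allow·J/r = 4.41×10^7 × 4.172×10^-8 / 0.0132 = 139.4 N·m.
ω = 792 rad/s, so P_max = T_max·ω = 1.104×10^5 W.

110 kW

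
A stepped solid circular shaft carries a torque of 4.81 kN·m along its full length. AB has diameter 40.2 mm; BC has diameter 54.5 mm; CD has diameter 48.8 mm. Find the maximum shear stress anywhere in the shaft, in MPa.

377 MPa

Under the same torque, τ_max = 16T/(πd³) is largest where d is smallest — segment AB (d = 40.2 mm).
τ_max = 16·4810/(π·(0.0402)³) = 3.771×10^8 Pa.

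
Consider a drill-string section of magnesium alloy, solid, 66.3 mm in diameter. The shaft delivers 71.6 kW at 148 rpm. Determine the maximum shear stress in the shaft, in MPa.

80.7 MPa

ω = 2π·148/60 = 15.50 rad/s, so T = P/ω = 71.6×10³ / 15.50 = 4620 N·m.
J = πd⁴/32 = π(0.0663)⁴/32 = 1.897×10^-6 m⁴.
τ_max = T·r/J = 4620 × 0.0331 / 1.897×10^-6 = 8.073×10^7 Pa.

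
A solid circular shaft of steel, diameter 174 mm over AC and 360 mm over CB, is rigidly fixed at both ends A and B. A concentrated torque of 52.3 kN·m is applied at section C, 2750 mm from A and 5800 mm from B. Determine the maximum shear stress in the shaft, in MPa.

5.22 MPa

Compatibility: T_A·a/J_AC = T_B·b/J_CB with T_A + T_B = T₀.
J_AC = 9.00×10^-5 m⁴, J_CB = 1.65×10^-3 m⁴, so T_A = T₀·(J_AC/a)/((J_AC/a)+(J_CB/b)) = 5398 N·m, T_B = 46900 N·m.
τ in each portion: τ_AC = 5.22×10^6 Pa, τ_CB = 5.12×10^6 Pa; maximum is in AC.
τ_max = T_AC·r/J = 5398·0.0870/9.00×10^-5 = 5.219×10^6 Pa.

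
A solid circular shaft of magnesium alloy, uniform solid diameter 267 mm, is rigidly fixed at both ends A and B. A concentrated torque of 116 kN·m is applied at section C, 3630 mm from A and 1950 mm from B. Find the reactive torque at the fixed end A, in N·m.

With uniform GJ and both ends fixed, compatibility θ_AC = θ_CB gives T_A·a = T_B·b, together with T_A + T_B = T₀.
T_A = T₀·b/(a+b) = 116000·1950/5580 = 40540 N·m; T_B = 75460 N·m.

40500 N·m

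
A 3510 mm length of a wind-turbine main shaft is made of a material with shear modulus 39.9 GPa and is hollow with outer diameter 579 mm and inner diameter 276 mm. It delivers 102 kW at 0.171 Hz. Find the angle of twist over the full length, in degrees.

ω = 2π·0.171 = 1.074 rad/s, so T = P/ω = 102×10³ / 1.074 = 94930 N·m.
J = π(d_o⁴ − d_i⁴)/32 = π(0.579⁴ − 0.276⁴)/32 = 0.01046 m⁴.
θ = T·L/(G·J) = 94930 × 3.51 / (39.9×10⁹ × 0.01046) = 7.981×10^-4 rad.

0.0457°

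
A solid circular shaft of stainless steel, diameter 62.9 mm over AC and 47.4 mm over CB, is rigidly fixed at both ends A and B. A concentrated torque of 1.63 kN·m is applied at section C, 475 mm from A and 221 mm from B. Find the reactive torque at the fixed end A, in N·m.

Compatibility: T_A·a/J_AC = T_B·b/J_CB with T_A + T_B = T₀.
J_AC = 1.54×10^-6 m⁴, J_CB = 4.96×10^-7 m⁴, so T_A = T₀·(J_AC/a)/((J_AC/a)+(J_CB/b)) = 962.7 N·m, T_B = 667.3 N·m.

963 N·m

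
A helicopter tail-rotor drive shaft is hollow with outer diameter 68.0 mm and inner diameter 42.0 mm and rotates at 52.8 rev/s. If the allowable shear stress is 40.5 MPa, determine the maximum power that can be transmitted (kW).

709 kW

J = π(d_o⁴ − d_i⁴)/32 = π(0.0680⁴ − 0.0420⁴)/32 = 1.794×10^-6 m⁴.
T_max = τ_allow·J/r = 4.05×10^7 × 1.794×10^-6 / 0.0340 = 2137 N·m.
ω = 2π·52.8 = 331.8 rad/s, so P_max = T_max·ω = 7.088×10^5 W.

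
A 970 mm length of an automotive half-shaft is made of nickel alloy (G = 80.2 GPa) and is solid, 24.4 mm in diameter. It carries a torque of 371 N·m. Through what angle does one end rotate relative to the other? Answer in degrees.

7.39°

J = πd⁴/32 = π(0.0244)⁴/32 = 3.480×10^-8 m⁴.
θ = T·L/(G·J) = 371.0 × 0.970 / (80.2×10⁹ × 3.480×10^-8) = 0.1289 rad.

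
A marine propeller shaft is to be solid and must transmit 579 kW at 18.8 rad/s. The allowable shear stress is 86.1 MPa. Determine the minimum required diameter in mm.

122 mm

ω = 18.8 rad/s, so T = P/ω = 579×10³ / 18.80 = 30800 N·m.
For a solid shaft τ_max = 16T/(πd³), so d = (16T/(π τ_allow))^(1/3) = (16·30800/(π·8.61×10^7))^(1/3) = 0.1221 m.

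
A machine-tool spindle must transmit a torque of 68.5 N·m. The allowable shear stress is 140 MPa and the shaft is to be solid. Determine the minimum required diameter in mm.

13.6 mm

For a solid shaft τ_max = 16T/(πd³), so d = (16T/(π τ_allow))^(1/3) = (16·68.50/(π·1.40×10^8))^(1/3) = 0.01356 m.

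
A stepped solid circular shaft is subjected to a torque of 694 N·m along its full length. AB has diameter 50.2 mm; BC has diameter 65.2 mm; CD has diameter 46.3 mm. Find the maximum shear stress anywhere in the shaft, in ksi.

Under the same torque, τ_max = 16T/(πd³) is largest where d is smallest — segment CD (d = 46.3 mm).
τ_max = 16·694.0/(π·(0.0463)³) = 3.561×10^7 Pa.

5.16 ksi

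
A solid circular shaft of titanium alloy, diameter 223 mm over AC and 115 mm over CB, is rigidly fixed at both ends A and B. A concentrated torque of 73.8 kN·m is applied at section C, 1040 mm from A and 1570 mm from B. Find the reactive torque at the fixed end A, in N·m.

70500 N·m

Compatibility: T_A·a/J_AC = T_B·b/J_CB with T_A + T_B = T₀.
J_AC = 2.43×10^-4 m⁴, J_CB = 1.72×10^-5 m⁴, so T_A = T₀·(J_AC/a)/((J_AC/a)+(J_CB/b)) = 70500 N·m, T_B = 3303 N·m.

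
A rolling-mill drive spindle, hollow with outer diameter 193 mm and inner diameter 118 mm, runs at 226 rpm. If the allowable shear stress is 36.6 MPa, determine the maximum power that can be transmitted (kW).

J = π(d_o⁴ − d_i⁴)/32 = π(0.193⁴ − 0.118⁴)/32 = 1.172×10^-4 m⁴.
T_max = τ_allow·J/r = 3.66×10^7 × 1.172×10^-4 / 0.0965 = 44440 N·m.
ω = 2π·226/60 = 23.67 rad/s, so P_max = T_max·ω = 1.052×10^6 W.

1050 kW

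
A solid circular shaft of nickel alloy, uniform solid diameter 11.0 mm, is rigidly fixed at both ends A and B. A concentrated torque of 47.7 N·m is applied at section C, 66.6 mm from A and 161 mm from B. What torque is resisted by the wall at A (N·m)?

With uniform GJ and both ends fixed, compatibility θ_AC = θ_CB gives T_A·a = T_B·b, together with T_A + T_B = T₀.
T_A = T₀·b/(a+b) = 47.70·161/227.6 = 33.74 N·m; T_B = 13.96 N·m.

33.7 N·m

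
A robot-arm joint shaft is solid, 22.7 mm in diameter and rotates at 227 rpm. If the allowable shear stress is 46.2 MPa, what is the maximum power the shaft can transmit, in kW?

2.52 kW

J = πd⁴/32 = π(0.0227)⁴/32 = 2.607×10^-8 m⁴.
T_max = τ_allow·J/r = 4.62×10^7 × 2.607×10^-8 / 0.0113 = 106.1 N·m.
ω = 2π·227/60 = 23.77 rad/s, so P_max = T_max·ω = 2522 W.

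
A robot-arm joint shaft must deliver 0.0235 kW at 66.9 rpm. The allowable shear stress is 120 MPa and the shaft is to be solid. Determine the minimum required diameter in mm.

ω = 2π·66.9/60 = 7.006 rad/s, so T = P/ω = 0.0235×10³ / 7.006 = 3.354 N·m.
For a solid shaft τ_max = 16T/(πd³), so d = (16T/(π τ_allow))^(1/3) = (16·3.354/(π·1.20×10^8))^(1/3) = 0.005222 m.

5.22 mm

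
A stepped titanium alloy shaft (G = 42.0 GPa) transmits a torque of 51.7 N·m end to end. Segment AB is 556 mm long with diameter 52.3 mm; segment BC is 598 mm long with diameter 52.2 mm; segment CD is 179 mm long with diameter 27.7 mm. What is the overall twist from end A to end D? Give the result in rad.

J_AB = π(0.0523)⁴/32 = 7.35×10^-7 m⁴; J_BC = π(0.0522)⁴/32 = 7.29×10^-7 m⁴; J_CD = π(0.0277)⁴/32 = 5.78×10^-8 m⁴.
θ = (T/G)·Σ L_i/J_i = (51.70/42.0×10⁹)·(0.556/7.35×10^-7 + 0.598/7.29×10^-7 + 0.179/5.78×10^-8) = 5.754×10^-3 rad.

0.00575 rad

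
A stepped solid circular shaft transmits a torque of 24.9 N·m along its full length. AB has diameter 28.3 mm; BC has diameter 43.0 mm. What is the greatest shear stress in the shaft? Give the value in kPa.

5600 kPa

Under the same torque, τ_max = 16T/(πd³) is largest where d is smallest — segment AB (d = 28.3 mm).
τ_max = 16·24.90/(π·(0.0283)³) = 5.595×10^6 Pa.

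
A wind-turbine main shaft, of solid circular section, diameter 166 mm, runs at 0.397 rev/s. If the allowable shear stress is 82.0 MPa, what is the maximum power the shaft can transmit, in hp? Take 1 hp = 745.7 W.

J = πd⁴/32 = π(0.166)⁴/32 = 7.455×10^-5 m⁴.
T_max = τ_allow·J/r = 8.20×10^7 × 7.455×10^-5 / 0.0830 = 73650 N·m.
ω = 2π·0.397 = 2.494 rad/s, so P_max = T_max·ω = 1.837×10^5 W.

246 hp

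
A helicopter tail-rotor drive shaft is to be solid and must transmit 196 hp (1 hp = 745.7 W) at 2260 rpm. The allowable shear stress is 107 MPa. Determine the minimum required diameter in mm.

ω = 2π·2260/60 = 236.7 rad/s, so T = P/ω = 196×745.7 / 236.7 = 617.6 N·m.
For a solid shaft τ_max = 16T/(πd³), so d = (16T/(π τ_allow))^(1/3) = (16·617.6/(π·1.07×10^8))^(1/3) = 0.03086 m.

30.9 mm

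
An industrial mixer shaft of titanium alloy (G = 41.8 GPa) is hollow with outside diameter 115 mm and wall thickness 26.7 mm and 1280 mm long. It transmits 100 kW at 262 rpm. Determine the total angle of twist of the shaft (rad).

ω = 2π·262/60 = 27.44 rad/s, so T = P/ω = 100×10³ / 27.44 = 3645 N·m.
J = π(d_o⁴ − d_i⁴)/32 = π(0.115⁴ − 0.0616⁴)/32 = 1.576×10^-5 m⁴.
θ = T·L/(G·J) = 3645 × 1.28 / (41.8×10⁹ × 1.576×10^-5) = 7.083×10^-3 rad.

0.00708 rad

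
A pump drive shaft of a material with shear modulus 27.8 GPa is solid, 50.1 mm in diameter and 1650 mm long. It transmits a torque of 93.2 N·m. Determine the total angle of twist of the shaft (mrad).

8.94 mrad

J = πd⁴/32 = π(0.0501)⁴/32 = 6.185×10^-7 m⁴.
θ = T·L/(G·J) = 93.20 × 1.65 / (27.8×10⁹ × 6.185×10^-7) = 8.943×10^-3 rad.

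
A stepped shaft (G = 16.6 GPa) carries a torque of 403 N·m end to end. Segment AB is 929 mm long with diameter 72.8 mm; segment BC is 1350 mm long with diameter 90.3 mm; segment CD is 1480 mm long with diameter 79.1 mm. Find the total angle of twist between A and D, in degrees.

J_AB = π(0.0728)⁴/32 = 2.76×10^-6 m⁴; J_BC = π(0.0903)⁴/32 = 6.53×10^-6 m⁴; J_CD = π(0.0791)⁴/32 = 3.84×10^-6 m⁴.
θ = (T/G)·Σ L_i/J_i = (403.0/16.6×10⁹)·(0.929/2.76×10^-6 + 1.35/6.53×10^-6 + 1.48/3.84×10^-6) = 0.02255 rad.

1.29°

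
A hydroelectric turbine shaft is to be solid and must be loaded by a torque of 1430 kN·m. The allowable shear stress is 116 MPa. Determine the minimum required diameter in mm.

397 mm

For a solid shaft τ_max = 16T/(πd³), so d = (16T/(π τ_allow))^(1/3) = (16·1.430e6/(π·1.16×10^8))^(1/3) = 0.3975 m.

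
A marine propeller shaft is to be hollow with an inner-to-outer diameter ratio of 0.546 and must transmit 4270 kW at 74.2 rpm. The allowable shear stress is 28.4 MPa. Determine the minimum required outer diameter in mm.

ω = 2π·74.2/60 = 7.770 rad/s, so T = P/ω = 4270×10³ / 7.770 = 549500 N·m.
For a hollow shaft with d_i/d_o = 0.546: τ_max = 16T/(π d_o³ (1−k⁴)), so d_o = [16T/(π τ_allow (1−k⁴))]^(1/3) = [16·549500/(π·2.84×10^7·0.9111)]^(1/3) = 0.4765 m.

476 mm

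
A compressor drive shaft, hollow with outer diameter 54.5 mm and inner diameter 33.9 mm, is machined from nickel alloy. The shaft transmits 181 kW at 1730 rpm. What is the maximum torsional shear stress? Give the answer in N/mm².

37.0 N/mm²

ω = 2π·1730/60 = 181.2 rad/s, so T = P/ω = 181×10³ / 181.2 = 999.1 N·m.
J = π(d_o⁴ − d_i⁴)/32 = π(0.0545⁴ − 0.0339⁴)/32 = 7.365×10^-7 m⁴.
τ_max = T·r/J = 999.1 × 0.0272 / 7.365×10^-7 = 3.697×10^7 Pa.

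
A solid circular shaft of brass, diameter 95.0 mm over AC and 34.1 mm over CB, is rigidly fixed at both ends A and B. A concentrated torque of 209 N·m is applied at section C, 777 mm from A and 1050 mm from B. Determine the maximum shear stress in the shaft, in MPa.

1.23 MPa

Compatibility: T_A·a/J_AC = T_B·b/J_CB with T_A + T_B = T₀.
J_AC = 8.00×10^-6 m⁴, J_CB = 1.33×10^-7 m⁴, so T_A = T₀·(J_AC/a)/((J_AC/a)+(J_CB/b)) = 206.5 N·m, T_B = 2.536 N·m.
τ in each portion: τ_AC = 1.23×10^6 Pa, τ_CB = 3.26×10^5 Pa; maximum is in AC.
τ_max = T_AC·r/J = 206.5·0.0475/8.00×10^-6 = 1.226×10^6 Pa.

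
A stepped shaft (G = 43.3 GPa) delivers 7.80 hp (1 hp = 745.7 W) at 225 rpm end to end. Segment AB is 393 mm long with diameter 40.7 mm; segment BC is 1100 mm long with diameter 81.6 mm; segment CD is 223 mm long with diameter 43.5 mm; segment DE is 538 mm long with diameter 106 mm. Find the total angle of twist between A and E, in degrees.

ω = 2π·225/60 = 23.56 rad/s, so T = P/ω = 7.80×745.7 / 23.56 = 246.9 N·m.
J_AB = π(0.0407)⁴/32 = 2.69×10^-7 m⁴; J_BC = π(0.0816)⁴/32 = 4.35×10^-6 m⁴; J_CD = π(0.0435)⁴/32 = 3.52×10^-7 m⁴; J_DE = π(0.106)⁴/32 = 1.24×10^-5 m⁴.
θ = (T/G)·Σ L_i/J_i = (246.9/43.3×10⁹)·(0.393/2.69×10^-7 + 1.10/4.35×10^-6 + 0.223/3.52×10^-7 + 0.538/1.24×10^-5) = 0.01362 rad.

0.780°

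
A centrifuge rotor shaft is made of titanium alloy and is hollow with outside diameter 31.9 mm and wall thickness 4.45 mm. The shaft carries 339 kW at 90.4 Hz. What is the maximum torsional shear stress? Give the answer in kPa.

ω = 2π·90.4 = 568.0 rad/s, so T = P/ω = 339×10³ / 568.0 = 596.8 N·m.
J = π(d_o⁴ − d_i⁴)/32 = π(0.0319⁴ − 0.0230⁴)/32 = 7.419×10^-8 m⁴.
τ_max = T·r/J = 596.8 × 0.0159 / 7.419×10^-8 = 1.283×10^8 Pa.

128000 kPa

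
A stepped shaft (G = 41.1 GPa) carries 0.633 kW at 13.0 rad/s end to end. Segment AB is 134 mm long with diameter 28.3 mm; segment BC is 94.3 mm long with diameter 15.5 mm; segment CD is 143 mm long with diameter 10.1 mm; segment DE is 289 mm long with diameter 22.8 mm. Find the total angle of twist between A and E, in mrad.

201 mrad

ω = 13.0 rad/s, so T = P/ω = 0.633×10³ / 13.00 = 48.69 N·m.
J_AB = π(0.0283)⁴/32 = 6.30×10^-8 m⁴; J_BC = π(0.0155)⁴/32 = 5.67×10^-9 m⁴; J_CD = π(0.0101)⁴/32 = 1.02×10^-9 m⁴; J_DE = π(0.0228)⁴/32 = 2.65×10^-8 m⁴.
θ = (T/G)·Σ L_i/J_i = (48.69/41.1×10⁹)·(0.134/6.30×10^-8 + 0.0943/5.67×10^-9 + 0.143/1.02×10^-9 + 0.289/2.65×10^-8) = 0.2010 rad.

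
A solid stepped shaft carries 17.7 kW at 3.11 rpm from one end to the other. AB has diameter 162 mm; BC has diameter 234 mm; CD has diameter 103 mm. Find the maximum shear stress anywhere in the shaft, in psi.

ω = 2π·3.11/60 = 0.3257 rad/s, so T = P/ω = 17.7×10³ / 0.3257 = 54350 N·m.
Under the same torque, τ_max = 16T/(πd³) is largest where d is smallest — segment CD (d = 103 mm).
τ_max = 16·54350/(π·(0.103)³) = 2.533×10^8 Pa.

36700 psi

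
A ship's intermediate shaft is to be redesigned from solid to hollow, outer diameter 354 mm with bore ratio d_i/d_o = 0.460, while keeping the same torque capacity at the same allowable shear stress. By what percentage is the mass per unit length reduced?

18.7 %

Equal τ_max and T ⇒ the solid shaft needs d_s³ = d_o³(1−k⁴), so d_s = 354·(1−0.460⁴)^(1/3) = 348.6 mm.
Area ratio A_h/A_s = d_o²(1−k²)/d_s² = (1−k²)/(1−k⁴)^(2/3) = 0.8128.
Mass saving = 1 − 0.8128 = 18.7 %.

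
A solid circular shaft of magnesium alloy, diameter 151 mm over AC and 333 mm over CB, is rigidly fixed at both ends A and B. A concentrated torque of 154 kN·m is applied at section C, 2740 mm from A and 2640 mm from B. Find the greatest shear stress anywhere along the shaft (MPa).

Compatibility: T_A·a/J_AC = T_B·b/J_CB with T_A + T_B = T₀.
J_AC = 5.10×10^-5 m⁴, J_CB = 1.21×10^-3 m⁴, so T_A = T₀·(J_AC/a)/((J_AC/a)+(J_CB/b)) = 6028 N·m, T_B = 148000 N·m.
τ in each portion: τ_AC = 8.92×10^6 Pa, τ_CB = 2.04×10^7 Pa; maximum is in CB.
τ_max = T_CB·r/J = 148000·0.167/1.21×10^-3 = 2.041×10^7 Pa.

20.4 MPa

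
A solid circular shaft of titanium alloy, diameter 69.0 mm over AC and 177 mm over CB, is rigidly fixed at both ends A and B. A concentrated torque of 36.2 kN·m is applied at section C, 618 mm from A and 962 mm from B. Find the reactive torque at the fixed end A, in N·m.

Compatibility: T_A·a/J_AC = T_B·b/J_CB with T_A + T_B = T₀.
J_AC = 2.23×10^-6 m⁴, J_CB = 9.64×10^-5 m⁴, so T_A = T₀·(J_AC/a)/((J_AC/a)+(J_CB/b)) = 1256 N·m, T_B = 34940 N·m.

1260 N·m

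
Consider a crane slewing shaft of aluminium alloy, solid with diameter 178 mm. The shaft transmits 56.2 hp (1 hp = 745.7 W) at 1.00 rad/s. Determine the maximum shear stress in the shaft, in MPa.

37.8 MPa

ω = 1.00 rad/s, so T = P/ω = 56.2×745.7 / 1.000 = 41910 N·m.
J = πd⁴/32 = π(0.178)⁴/32 = 9.856×10^-5 m⁴.
τ_max = T·r/J = 41910 × 0.0890 / 9.856×10^-5 = 3.785×10^7 Pa.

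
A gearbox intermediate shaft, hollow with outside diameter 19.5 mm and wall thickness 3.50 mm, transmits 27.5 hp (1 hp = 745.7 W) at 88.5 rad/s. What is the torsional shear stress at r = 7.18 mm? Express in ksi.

20.5 ksi

ω = 88.5 rad/s, so T = P/ω = 27.5×745.7 / 88.50 = 231.7 N·m.
J = π(d_o⁴ − d_i⁴)/32 = π(0.0195⁴ − 0.0125⁴)/32 = 1.180×10^-8 m⁴.
Shear stress varies linearly with radius: τ = T·r/J = 231.7 × 0.00718 / 1.180×10^-8 = 1.410×10^8 Pa.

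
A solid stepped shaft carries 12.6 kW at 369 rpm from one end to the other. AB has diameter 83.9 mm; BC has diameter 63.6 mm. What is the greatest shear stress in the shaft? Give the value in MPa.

ω = 2π·369/60 = 38.64 rad/s, so T = P/ω = 12.6×10³ / 38.64 = 326.1 N·m.
Under the same torque, τ_max = 16T/(πd³) is largest where d is smallest — segment BC (d = 63.6 mm).
τ_max = 16·326.1/(π·(0.0636)³) = 6.455×10^6 Pa.

6.46 MPa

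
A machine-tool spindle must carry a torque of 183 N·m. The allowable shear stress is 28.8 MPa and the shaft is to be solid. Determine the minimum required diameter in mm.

For a solid shaft τ_max = 16T/(πd³), so d = (16T/(π τ_allow))^(1/3) = (16·183.0/(π·2.88×10^7))^(1/3) = 0.03187 m.

31.9 mm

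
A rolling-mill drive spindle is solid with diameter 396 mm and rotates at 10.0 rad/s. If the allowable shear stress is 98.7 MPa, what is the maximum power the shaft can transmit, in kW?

J = πd⁴/32 = π(0.396)⁴/32 = 2.414×10^-3 m⁴.
T_max = τ_allow·J/r = 9.87×10^7 × 2.414×10^-3 / 0.198 = 1.203e6 N·m.
ω = 10.0 rad/s, so P_max = T_max·ω = 1.203×10^7 W.

12000 kW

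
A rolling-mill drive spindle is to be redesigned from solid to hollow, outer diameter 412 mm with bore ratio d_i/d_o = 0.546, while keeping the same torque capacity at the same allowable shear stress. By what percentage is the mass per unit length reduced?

25.3 %

Equal τ_max and T ⇒ the solid shaft needs d_s³ = d_o³(1−k⁴), so d_s = 412·(1−0.546⁴)^(1/3) = 399.4 mm.
Area ratio A_h/A_s = d_o²(1−k²)/d_s² = (1−k²)/(1−k⁴)^(2/3) = 0.7468.
Mass saving = 1 − 0.7468 = 25.3 %.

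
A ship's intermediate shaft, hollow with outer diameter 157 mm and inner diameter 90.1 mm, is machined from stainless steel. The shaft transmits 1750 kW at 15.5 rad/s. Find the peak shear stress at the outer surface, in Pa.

1.67e8 Pa

ω = 15.5 rad/s, so T = P/ω = 1750×10³ / 15.50 = 112900 N·m.
J = π(d_o⁴ − d_i⁴)/32 = π(0.157⁴ − 0.0901⁴)/32 = 5.318×10^-5 m⁴.
τ_max = T·r/J = 112900 × 0.0785 / 5.318×10^-5 = 1.667×10^8 Pa.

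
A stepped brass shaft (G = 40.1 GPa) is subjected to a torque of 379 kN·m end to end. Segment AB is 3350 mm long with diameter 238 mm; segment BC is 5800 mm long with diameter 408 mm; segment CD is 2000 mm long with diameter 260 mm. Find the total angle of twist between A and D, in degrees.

9.33°

J_AB = π(0.238)⁴/32 = 3.15×10^-4 m⁴; J_BC = π(0.408)⁴/32 = 2.72×10^-3 m⁴; J_CD = π(0.260)⁴/32 = 4.49×10^-4 m⁴.
θ = (T/G)·Σ L_i/J_i = (379000/40.1×10⁹)·(3.35/3.15×10^-4 + 5.80/2.72×10^-3 + 2.00/4.49×10^-4) = 0.1628 rad.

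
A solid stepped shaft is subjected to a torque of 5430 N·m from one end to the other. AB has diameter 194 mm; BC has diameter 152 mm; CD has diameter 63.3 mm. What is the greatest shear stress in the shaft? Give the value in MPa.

Under the same torque, τ_max = 16T/(πd³) is largest where d is smallest — segment CD (d = 63.3 mm).
τ_max = 16·5430/(π·(0.0633)³) = 1.090×10^8 Pa.

109 MPa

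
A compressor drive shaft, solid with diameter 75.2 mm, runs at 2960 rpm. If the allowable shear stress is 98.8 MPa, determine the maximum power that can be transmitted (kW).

2560 kW

J = πd⁴/32 = π(0.0752)⁴/32 = 3.140×10^-6 m⁴.
T_max = τ_allow·J/r = 9.88×10^7 × 3.140×10^-6 / 0.0376 = 8250 N·m.
ω = 2π·2960/60 = 310.0 rad/s, so P_max = T_max·ω = 2.557×10^6 W.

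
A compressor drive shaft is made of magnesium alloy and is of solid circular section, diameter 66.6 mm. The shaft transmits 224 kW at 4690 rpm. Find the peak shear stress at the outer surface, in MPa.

ω = 2π·4690/60 = 491.1 rad/s, so T = P/ω = 224×10³ / 491.1 = 456.1 N·m.
J = πd⁴/32 = π(0.0666)⁴/32 = 1.932×10^-6 m⁴.
τ_max = T·r/J = 456.1 × 0.0333 / 1.932×10^-6 = 7.863×10^6 Pa.

7.86 MPa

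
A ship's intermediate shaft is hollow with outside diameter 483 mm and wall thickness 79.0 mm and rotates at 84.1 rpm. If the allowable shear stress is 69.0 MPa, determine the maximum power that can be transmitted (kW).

10700 kW

J = π(d_o⁴ − d_i⁴)/32 = π(0.483⁴ − 0.325⁴)/32 = 4.248×10^-3 m⁴.
T_max = τ_allow·J/r = 6.90×10^7 × 4.248×10^-3 / 0.241 = 1.214e6 N·m.
ω = 2π·84.1/60 = 8.807 rad/s, so P_max = T_max·ω = 1.069×10^7 W.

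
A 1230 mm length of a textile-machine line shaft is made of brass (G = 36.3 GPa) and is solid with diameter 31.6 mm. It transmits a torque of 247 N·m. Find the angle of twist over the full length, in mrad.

85.5 mrad

J = πd⁴/32 = π(0.0316)⁴/32 = 9.789×10^-8 m⁴.
θ = T·L/(G·J) = 247.0 × 1.23 / (36.3×10⁹ × 9.789×10^-8) = 0.08550 rad.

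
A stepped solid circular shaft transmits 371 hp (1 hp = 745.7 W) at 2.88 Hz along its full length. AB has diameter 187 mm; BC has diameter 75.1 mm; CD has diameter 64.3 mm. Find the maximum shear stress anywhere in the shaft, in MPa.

ω = 2π·2.88 = 18.10 rad/s, so T = P/ω = 371×745.7 / 18.10 = 15290 N·m.
Under the same torque, τ_max = 16T/(πd³) is largest where d is smallest — segment CD (d = 64.3 mm).
τ_max = 16·15290/(π·(0.0643)³) = 2.929×10^8 Pa.

293 MPa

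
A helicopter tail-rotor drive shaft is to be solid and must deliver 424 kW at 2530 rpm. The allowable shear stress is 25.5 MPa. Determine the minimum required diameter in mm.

68.4 mm

ω = 2π·2530/60 = 264.9 rad/s, so T = P/ω = 424×10³ / 264.9 = 1600 N·m.
For a solid shaft τ_max = 16T/(πd³), so d = (16T/(π τ_allow))^(1/3) = (16·1600/(π·2.55×10^7))^(1/3) = 0.06837 m.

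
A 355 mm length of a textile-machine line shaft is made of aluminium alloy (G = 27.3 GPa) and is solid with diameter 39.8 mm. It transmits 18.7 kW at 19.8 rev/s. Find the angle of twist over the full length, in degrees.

ω = 2π·19.8 = 124.4 rad/s, so T = P/ω = 18.7×10³ / 124.4 = 150.3 N·m.
J = πd⁴/32 = π(0.0398)⁴/32 = 2.463×10^-7 m⁴.
θ = T·L/(G·J) = 150.3 × 0.355 / (27.3×10⁹ × 2.463×10^-7) = 7.935×10^-3 rad.

0.455°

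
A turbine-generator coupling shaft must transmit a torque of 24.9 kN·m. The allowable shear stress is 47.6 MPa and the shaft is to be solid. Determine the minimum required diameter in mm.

139 mm

For a solid shaft τ_max = 16T/(πd³), so d = (16T/(π τ_allow))^(1/3) = (16·24900/(π·4.76×10^7))^(1/3) = 0.1386 m.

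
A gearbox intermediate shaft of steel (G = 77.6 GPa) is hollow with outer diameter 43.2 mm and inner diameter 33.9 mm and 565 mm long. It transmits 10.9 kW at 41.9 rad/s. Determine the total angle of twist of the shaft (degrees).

0.511°

ω = 41.9 rad/s, so T = P/ω = 10.9×10³ / 41.90 = 260.1 N·m.
J = π(d_o⁴ − d_i⁴)/32 = π(0.0432⁴ − 0.0339⁴)/32 = 2.123×10^-7 m⁴.
θ = T·L/(G·J) = 260.1 × 0.565 / (77.6×10⁹ × 2.123×10^-7) = 8.923×10^-3 rad.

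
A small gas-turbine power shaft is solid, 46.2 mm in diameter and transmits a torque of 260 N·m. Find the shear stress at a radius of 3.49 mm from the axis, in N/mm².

2.03 N/mm²

J = πd⁴/32 = π(0.0462)⁴/32 = 4.473×10^-7 m⁴.
Shear stress varies linearly with radius: τ = T·r/J = 260.0 × 0.00349 / 4.473×10^-7 = 2.029×10^6 Pa.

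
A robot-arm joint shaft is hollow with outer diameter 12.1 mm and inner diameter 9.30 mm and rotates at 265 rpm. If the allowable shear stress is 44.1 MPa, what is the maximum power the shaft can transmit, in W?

277 W

J = π(d_o⁴ − d_i⁴)/32 = π(0.0121⁴ − 0.00930⁴)/32 = 1.370×10^-9 m⁴.
T_max = τ_allow·J/r = 4.41×10^7 × 1.370×10^-9 / 0.00605 = 9.987 N·m.
ω = 2π·265/60 = 27.75 rad/s, so P_max = T_max·ω = 277.1 W.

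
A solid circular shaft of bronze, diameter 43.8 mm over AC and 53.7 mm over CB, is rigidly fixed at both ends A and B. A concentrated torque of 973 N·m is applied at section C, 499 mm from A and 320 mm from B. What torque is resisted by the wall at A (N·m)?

215 N·m

Compatibility: T_A·a/J_AC = T_B·b/J_CB with T_A + T_B = T₀.
J_AC = 3.61×10^-7 m⁴, J_CB = 8.16×10^-7 m⁴, so T_A = T₀·(J_AC/a)/((J_AC/a)+(J_CB/b)) = 215.1 N·m, T_B = 757.9 N·m.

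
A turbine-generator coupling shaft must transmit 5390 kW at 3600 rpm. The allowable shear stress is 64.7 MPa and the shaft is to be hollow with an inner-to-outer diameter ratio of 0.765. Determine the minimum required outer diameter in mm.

120 mm

ω = 2π·3600/60 = 377.0 rad/s, so T = P/ω = 5390×10³ / 377.0 = 14300 N·m.
For a hollow shaft with d_i/d_o = 0.765: τ_max = 16T/(π d_o³ (1−k⁴)), so d_o = [16T/(π τ_allow (1−k⁴))]^(1/3) = [16·14300/(π·6.47×10^7·0.6575)]^(1/3) = 0.1196 m.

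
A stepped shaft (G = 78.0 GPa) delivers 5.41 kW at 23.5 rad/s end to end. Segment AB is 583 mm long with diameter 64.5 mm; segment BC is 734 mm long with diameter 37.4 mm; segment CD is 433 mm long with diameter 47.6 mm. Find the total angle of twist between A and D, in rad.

0.0148 rad

ω = 23.5 rad/s, so T = P/ω = 5.41×10³ / 23.50 = 230.2 N·m.
J_AB = π(0.0645)⁴/32 = 1.70×10^-6 m⁴; J_BC = π(0.0374)⁴/32 = 1.92×10^-7 m⁴; J_CD = π(0.0476)⁴/32 = 5.04×10^-7 m⁴.
θ = (T/G)·Σ L_i/J_i = (230.2/78.0×10⁹)·(0.583/1.70×10^-6 + 0.734/1.92×10^-7 + 0.433/5.04×10^-7) = 0.01483 rad.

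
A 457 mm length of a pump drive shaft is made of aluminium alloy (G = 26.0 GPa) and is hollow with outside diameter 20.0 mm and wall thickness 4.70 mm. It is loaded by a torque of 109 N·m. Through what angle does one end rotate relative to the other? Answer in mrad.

J = π(d_o⁴ − d_i⁴)/32 = π(0.0200⁴ − 0.0106⁴)/32 = 1.447×10^-8 m⁴.
θ = T·L/(G·J) = 109.0 × 0.457 / (26.0×10⁹ × 1.447×10^-8) = 0.1324 rad.

132 mrad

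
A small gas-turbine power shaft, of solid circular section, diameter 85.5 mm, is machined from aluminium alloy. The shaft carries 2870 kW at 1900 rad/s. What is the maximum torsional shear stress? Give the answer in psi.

ω = 1900 rad/s, so T = P/ω = 2870×10³ / 1900 = 1511 N·m.
J = πd⁴/32 = π(0.0855)⁴/32 = 5.246×10^-6 m⁴.
τ_max = T·r/J = 1511 × 0.0428 / 5.246×10^-6 = 1.231×10^7 Pa.

1790 psi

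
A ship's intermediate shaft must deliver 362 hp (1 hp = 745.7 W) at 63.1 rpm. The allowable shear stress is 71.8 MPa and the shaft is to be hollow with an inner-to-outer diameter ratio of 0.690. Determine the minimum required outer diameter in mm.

ω = 2π·63.1/60 = 6.608 rad/s, so T = P/ω = 362×745.7 / 6.608 = 40850 N·m.
For a hollow shaft with d_i/d_o = 0.690: τ_max = 16T/(π d_o³ (1−k⁴)), so d_o = [16T/(π τ_allow (1−k⁴))]^(1/3) = [16·40850/(π·7.18×10^7·0.7733)]^(1/3) = 0.1553 m.

155 mm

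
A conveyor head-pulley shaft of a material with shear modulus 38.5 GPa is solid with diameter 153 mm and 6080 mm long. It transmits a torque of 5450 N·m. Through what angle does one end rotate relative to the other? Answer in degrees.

0.917°

J = πd⁴/32 = π(0.153)⁴/32 = 5.380×10^-5 m⁴.
θ = T·L/(G·J) = 5450 × 6.08 / (38.5×10⁹ × 5.380×10^-5) = 0.01600 rad.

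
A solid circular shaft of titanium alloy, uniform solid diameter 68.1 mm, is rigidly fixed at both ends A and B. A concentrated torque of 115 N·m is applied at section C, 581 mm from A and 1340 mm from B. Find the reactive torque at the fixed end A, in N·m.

With uniform GJ and both ends fixed, compatibility θ_AC = θ_CB gives T_A·a = T_B·b, together with T_A + T_B = T₀.
T_A = T₀·b/(a+b) = 115.0·1340/1921 = 80.22 N·m; T_B = 34.78 N·m.

80.2 N·m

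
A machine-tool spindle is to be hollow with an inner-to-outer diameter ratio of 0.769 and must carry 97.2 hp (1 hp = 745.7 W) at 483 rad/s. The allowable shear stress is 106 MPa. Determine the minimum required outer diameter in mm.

22.3 mm

ω = 483 rad/s, so T = P/ω = 97.2×745.7 / 483.0 = 150.1 N·m.
For a hollow shaft with d_i/d_o = 0.769: τ_max = 16T/(π d_o³ (1−k⁴)), so d_o = [16T/(π τ_allow (1−k⁴))]^(1/3) = [16·150.1/(π·1.06×10^8·0.6503)]^(1/3) = 0.02230 m.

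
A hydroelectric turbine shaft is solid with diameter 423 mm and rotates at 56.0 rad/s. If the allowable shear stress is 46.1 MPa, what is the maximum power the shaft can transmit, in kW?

J = πd⁴/32 = π(0.423)⁴/32 = 3.143×10^-3 m⁴.
T_max = τ_allow·J/r = 4.61×10^7 × 3.143×10^-3 / 0.211 = 685100 N·m.
ω = 56.0 rad/s, so P_max = T_max·ω = 3.837×10^7 W.

38400 kW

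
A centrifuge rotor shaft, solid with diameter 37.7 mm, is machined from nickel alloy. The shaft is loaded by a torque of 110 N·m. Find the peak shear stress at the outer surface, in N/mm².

J = πd⁴/32 = π(0.0377)⁴/32 = 1.983×10^-7 m⁴.
τ_max = T·r/J = 110.0 × 0.0189 / 1.983×10^-7 = 1.046×10^7 Pa.

10.5 N/mm²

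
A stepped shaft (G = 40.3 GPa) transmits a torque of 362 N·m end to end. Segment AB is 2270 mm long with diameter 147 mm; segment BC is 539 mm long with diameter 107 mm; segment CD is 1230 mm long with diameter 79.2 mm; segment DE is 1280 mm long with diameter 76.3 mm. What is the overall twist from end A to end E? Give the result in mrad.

J_AB = π(0.147)⁴/32 = 4.58×10^-5 m⁴; J_BC = π(0.107)⁴/32 = 1.29×10^-5 m⁴; J_CD = π(0.0792)⁴/32 = 3.86×10^-6 m⁴; J_DE = π(0.0763)⁴/32 = 3.33×10^-6 m⁴.
θ = (T/G)·Σ L_i/J_i = (362.0/40.3×10⁹)·(2.27/4.58×10^-5 + 0.539/1.29×10^-5 + 1.23/3.86×10^-6 + 1.28/3.33×10^-6) = 7.137×10^-3 rad.

7.14 mrad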